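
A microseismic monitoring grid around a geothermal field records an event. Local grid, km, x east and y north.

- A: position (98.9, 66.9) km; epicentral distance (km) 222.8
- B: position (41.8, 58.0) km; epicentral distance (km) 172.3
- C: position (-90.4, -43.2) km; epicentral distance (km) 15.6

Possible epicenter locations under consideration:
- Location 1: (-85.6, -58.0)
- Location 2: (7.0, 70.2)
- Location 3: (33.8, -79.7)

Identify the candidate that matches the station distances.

Location 1

For each candidate, compare |candidate − station| to the reported distance:
Location 1: residuals A 0.0, B 0.0, C 0.0 → max 0.0 km
Location 2: residuals A 130.8, B 135.4, C 133.9 → max 135.4 km
Location 3: residuals A 62.4, B 34.4, C 113.9 → max 113.9 km
Only Location 1 has all residuals ≈ 0.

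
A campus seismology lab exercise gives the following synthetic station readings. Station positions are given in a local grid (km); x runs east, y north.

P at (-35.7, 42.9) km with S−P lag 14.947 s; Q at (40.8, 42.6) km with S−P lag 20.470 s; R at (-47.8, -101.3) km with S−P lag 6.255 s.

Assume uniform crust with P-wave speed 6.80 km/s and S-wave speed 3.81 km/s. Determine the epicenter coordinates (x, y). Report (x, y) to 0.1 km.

Distance from S−P lag: d = Δt · v_P v_S / (v_P − v_S) = Δt · (6.80·3.81)/(6.80−3.81) ≈ 8.6649·Δt.
So d_P = 129.51, d_Q = 177.37, d_R = 54.20 km.
Circle about each station: (x + 35.7)² + (y − 42.9)² = 129.51²; (x − 40.8)² + (y − 42.6)² = 177.37²; (x + 47.8)² + (y + 101.3)² = 54.20².
Subtracting the P equation from the Q and R equations removes the quadratic terms:
153.0 x − 0.6 y = -14322.78
-24.2 x − 288.4 y = 23266.83
Solving the 2×2 system: x ≈ -93.9, y ≈ -72.8 km.

x ≈ -93.9 km, y ≈ -72.8 km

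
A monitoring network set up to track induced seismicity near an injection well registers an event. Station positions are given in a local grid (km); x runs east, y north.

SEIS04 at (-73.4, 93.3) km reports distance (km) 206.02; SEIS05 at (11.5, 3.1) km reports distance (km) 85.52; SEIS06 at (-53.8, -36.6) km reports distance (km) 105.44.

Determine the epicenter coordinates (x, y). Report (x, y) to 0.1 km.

Circle about each station: (x + 73.4)² + (y − 93.3)² = 206.02²; (x − 11.5)² + (y − 3.1)² = 85.52²; (x + 53.8)² + (y + 36.6)² = 105.44².
Subtracting the SEIS04 equation from the SEIS05 and SEIS06 equations removes the quadratic terms:
169.8 x − 180.4 y = 21179.98
39.2 x − 259.8 y = 21468.20
Solving the 2×2 system: x ≈ 44.0, y ≈ -76.0 km.
Check against SEIS04 (with the unrounded x, y): √((x + 73.4)²+(y − 93.3)²) = 206.02 ≈ 206.02 km. ✓

x ≈ 44.0 km, y ≈ -76.0 km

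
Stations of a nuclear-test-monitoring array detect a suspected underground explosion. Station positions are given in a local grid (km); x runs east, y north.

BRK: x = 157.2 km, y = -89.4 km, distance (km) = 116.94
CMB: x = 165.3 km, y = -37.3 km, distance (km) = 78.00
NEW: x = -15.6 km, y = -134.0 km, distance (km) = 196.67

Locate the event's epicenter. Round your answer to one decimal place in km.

Circle about each station: (x − 157.2)² + (y + 89.4)² = 116.94²; (x − 165.3)² + (y + 37.3)² = 78.00²; (x + 15.6)² + (y + 134.0)² = 196.67².
Subtracting the BRK equation from the CMB and NEW equations removes the quadratic terms:
16.2 x + 104.2 y = 3602.14
-345.6 x − 89.2 y = -39508.97
Solving the 2×2 system: x ≈ 109.8, y ≈ 17.5 km.

(109.8, 17.5)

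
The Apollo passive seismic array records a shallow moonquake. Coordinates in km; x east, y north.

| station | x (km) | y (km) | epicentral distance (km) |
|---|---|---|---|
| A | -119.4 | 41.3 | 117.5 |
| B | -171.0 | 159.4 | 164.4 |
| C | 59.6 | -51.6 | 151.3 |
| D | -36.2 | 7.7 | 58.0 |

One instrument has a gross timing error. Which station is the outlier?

A

Solve using three stations at a time. Using B, C, D (subtract circle equations pairwise → linear system) gives (x, y) ≈ (-36.0, 65.6).
Distances from that point to each station vs reported:
  A: calculated 86.8 vs reported 117.5 → residual 30.7 km
  B: calculated 164.4 vs reported 164.4 → residual 0.0 km
  C: calculated 151.3 vs reported 151.3 → residual 0.0 km
  D: calculated 57.9 vs reported 58.0 → residual 0.1 km
B, C, D are mutually consistent (residuals ≈ 0); A is off by 30.7 km.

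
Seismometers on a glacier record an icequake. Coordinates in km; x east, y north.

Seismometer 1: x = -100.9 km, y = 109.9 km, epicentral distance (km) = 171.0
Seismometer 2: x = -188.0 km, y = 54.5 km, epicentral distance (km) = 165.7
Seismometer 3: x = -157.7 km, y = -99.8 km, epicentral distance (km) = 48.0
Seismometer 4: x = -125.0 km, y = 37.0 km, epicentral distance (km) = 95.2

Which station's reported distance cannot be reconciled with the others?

Solve using three stations at a time. Using Seismometer 1, Seismometer 3, Seismometer 4 (subtract circle equations pairwise → linear system) gives (x, y) ≈ (-135.4, -57.5).
Distances from that point to each station vs reported:
  Seismometer 1: calculated 170.9 vs reported 171.0 → residual 0.1 km
  Seismometer 2: calculated 123.8 vs reported 165.7 → residual 41.9 km
  Seismometer 3: calculated 47.8 vs reported 48.0 → residual 0.2 km
  Seismometer 4: calculated 95.1 vs reported 95.2 → residual 0.1 km
Seismometer 1, Seismometer 3, Seismometer 4 are mutually consistent (residuals ≈ 0); Seismometer 2 is off by 41.9 km.

Seismometer 2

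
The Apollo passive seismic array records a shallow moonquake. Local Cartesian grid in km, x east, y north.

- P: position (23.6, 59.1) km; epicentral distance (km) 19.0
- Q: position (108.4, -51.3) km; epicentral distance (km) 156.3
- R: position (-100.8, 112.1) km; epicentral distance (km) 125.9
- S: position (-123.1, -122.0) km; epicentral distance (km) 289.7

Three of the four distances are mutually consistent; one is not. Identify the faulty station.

Solve using three stations at a time. Using P, Q, R (subtract circle equations pairwise → linear system) gives (x, y) ≈ (20.4, 77.8).
Distances from that point to each station vs reported:
  P: calculated 19.0 vs reported 19.0 → residual 0.0 km
  Q: calculated 156.3 vs reported 156.3 → residual 0.0 km
  R: calculated 125.9 vs reported 125.9 → residual 0.0 km
  S: calculated 246.0 vs reported 289.7 → residual 43.7 km
P, Q, R are mutually consistent (residuals ≈ 0); S is off by 43.7 km.

S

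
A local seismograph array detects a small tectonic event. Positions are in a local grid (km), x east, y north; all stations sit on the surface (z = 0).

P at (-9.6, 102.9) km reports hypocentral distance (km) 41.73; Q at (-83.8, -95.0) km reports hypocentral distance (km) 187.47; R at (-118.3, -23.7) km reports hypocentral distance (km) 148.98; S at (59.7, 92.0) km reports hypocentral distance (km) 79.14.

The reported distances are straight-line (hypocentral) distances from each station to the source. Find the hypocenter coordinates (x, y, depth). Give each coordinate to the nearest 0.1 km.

(-11.1, 75.0, 31.0)

Each station gives a sphere (x−x_i)² + (y−y_i)² + z² = d_i² (stations at z=0).
Subtracting the P sphere from Q and R: z² cancels, leaving linear equations in x and y:
-148.4 x − 395.8 y = -28036.74
-217.4 x − 253.2 y = -16577.64
Solving: x ≈ -11.088, y ≈ 74.993 km (keep extra digits for the depth step; rounded: -11.1, 75.0).
Then from the P sphere: z² = 41.73² − (x + 9.6)² − (y − 102.9)² with x = -11.088, y = 74.993, so z ≈ 30.990 ≈ 31.0 km.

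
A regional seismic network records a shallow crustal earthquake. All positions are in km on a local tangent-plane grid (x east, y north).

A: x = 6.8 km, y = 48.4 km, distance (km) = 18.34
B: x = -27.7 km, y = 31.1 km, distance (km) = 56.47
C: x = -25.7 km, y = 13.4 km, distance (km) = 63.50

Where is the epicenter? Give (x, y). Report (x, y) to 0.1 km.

(24.8, 51.9)

Circle about each station: (x − 6.8)² + (y − 48.4)² = 18.34²; (x + 27.7)² + (y − 31.1)² = 56.47²; (x + 25.7)² + (y − 13.4)² = 63.50².
Subtracting the A equation from the B and C equations removes the quadratic terms:
-69.0 x − 34.6 y = -3506.81
-65.0 x − 70.0 y = -5244.64
Solving the 2×2 system: x ≈ 24.8, y ≈ 51.9 km.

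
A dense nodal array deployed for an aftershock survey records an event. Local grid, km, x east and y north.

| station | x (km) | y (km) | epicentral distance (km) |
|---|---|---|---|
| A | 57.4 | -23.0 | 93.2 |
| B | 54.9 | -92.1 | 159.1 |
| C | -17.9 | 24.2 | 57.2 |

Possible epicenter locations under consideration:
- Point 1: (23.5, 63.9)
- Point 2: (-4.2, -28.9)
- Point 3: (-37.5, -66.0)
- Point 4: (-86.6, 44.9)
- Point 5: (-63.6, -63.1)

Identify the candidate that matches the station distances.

Point 1

For each candidate, compare |candidate − station| to the reported distance:
Point 1: residuals A 0.1, B 0.0, C 0.2 → max 0.2 km
Point 2: residuals A 31.3, B 72.6, C 2.4 → max 72.6 km
Point 3: residuals A 11.0, B 63.1, C 35.1 → max 63.1 km
Point 4: residuals A 66.0, B 37.9, C 14.6 → max 66.0 km
Point 5: residuals A 34.3, B 37.1, C 41.3 → max 41.3 km
Only Point 1 has all residuals ≈ 0.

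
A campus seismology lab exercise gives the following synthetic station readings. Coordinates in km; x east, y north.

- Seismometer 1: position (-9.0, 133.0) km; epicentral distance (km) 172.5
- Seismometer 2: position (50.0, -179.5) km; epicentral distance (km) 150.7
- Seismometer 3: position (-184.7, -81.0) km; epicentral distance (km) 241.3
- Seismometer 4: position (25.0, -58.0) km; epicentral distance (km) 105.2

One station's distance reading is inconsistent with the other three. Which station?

Seismometer 4

Solve using three stations at a time. Using Seismometer 1, Seismometer 2, Seismometer 3 (subtract circle equations pairwise → linear system) gives (x, y) ≈ (50.9, -28.8).
Distances from that point to each station vs reported:
  Seismometer 1: calculated 172.5 vs reported 172.5 → residual 0.0 km
  Seismometer 2: calculated 150.7 vs reported 150.7 → residual 0.0 km
  Seismometer 3: calculated 241.3 vs reported 241.3 → residual 0.0 km
  Seismometer 4: calculated 39.0 vs reported 105.2 → residual 66.2 km
Seismometer 1, Seismometer 2, Seismometer 3 are mutually consistent (residuals ≈ 0); Seismometer 4 is off by 66.2 km.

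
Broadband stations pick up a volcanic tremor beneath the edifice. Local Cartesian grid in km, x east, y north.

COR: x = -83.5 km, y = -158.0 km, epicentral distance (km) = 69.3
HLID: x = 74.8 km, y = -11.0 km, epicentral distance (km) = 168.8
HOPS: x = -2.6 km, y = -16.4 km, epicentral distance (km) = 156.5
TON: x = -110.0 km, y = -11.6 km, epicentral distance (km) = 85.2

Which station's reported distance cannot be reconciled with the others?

Solve using three stations at a time. Using COR, HLID, TON (subtract circle equations pairwise → linear system) gives (x, y) ≈ (-74.8, -89.2).
Distances from that point to each station vs reported:
  COR: calculated 69.3 vs reported 69.3 → residual 0.0 km
  HLID: calculated 168.8 vs reported 168.8 → residual 0.0 km
  HOPS: calculated 102.5 vs reported 156.5 → residual 54.0 km
  TON: calculated 85.2 vs reported 85.2 → residual 0.0 km
COR, HLID, TON are mutually consistent (residuals ≈ 0); HOPS is off by 54.0 km.

HOPS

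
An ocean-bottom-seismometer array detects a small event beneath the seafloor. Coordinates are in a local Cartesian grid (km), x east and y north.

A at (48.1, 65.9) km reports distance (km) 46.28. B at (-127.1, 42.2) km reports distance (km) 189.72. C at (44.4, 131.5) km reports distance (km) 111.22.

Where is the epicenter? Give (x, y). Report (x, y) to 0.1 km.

Circle about each station: (x − 48.1)² + (y − 65.9)² = 46.28²; (x + 127.1)² + (y − 42.2)² = 189.72²; (x − 44.4)² + (y − 131.5)² = 111.22².
Subtracting pairs of circle equations eliminates x²+y² and gives linear equations (the radical axes):
-350.4 x − 47.4 y = -22573.01
-7.4 x + 131.2 y = 2379.14
Solving the 2×2 system: x ≈ 61.5, y ≈ 21.6 km.

(61.5, 21.6)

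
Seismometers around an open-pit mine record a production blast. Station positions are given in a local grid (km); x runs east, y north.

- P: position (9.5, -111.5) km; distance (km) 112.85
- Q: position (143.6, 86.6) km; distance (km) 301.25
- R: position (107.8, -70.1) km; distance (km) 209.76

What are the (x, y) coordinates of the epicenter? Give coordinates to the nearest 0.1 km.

Circle about each station: (x − 9.5)² + (y + 111.5)² = 112.85²; (x − 143.6)² + (y − 86.6)² = 301.25²; (x − 107.8)² + (y + 70.1)² = 209.76².
Subtracting the P equation from the Q and R equations removes the quadratic terms:
268.2 x + 396.2 y = -62418.42
196.6 x + 82.8 y = -27251.79
Solving the 2×2 system: x ≈ -101.1, y ≈ -89.1 km.

(-101.1, -89.1)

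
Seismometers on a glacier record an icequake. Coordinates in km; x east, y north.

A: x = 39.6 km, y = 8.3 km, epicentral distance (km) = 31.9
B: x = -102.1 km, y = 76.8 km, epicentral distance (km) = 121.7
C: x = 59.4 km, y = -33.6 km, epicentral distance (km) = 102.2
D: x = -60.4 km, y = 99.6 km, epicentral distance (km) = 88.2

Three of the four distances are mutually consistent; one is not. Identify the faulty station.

Solve using three stations at a time. Using B, C, D (subtract circle equations pairwise → linear system) gives (x, y) ≈ (18.5, 60.1).
Distances from that point to each station vs reported:
  A: calculated 55.9 vs reported 31.9 → residual 24.0 km
  B: calculated 121.7 vs reported 121.7 → residual 0.0 km
  C: calculated 102.2 vs reported 102.2 → residual 0.0 km
  D: calculated 88.2 vs reported 88.2 → residual 0.0 km
B, C, D are mutually consistent (residuals ≈ 0); A is off by 24.0 km.

A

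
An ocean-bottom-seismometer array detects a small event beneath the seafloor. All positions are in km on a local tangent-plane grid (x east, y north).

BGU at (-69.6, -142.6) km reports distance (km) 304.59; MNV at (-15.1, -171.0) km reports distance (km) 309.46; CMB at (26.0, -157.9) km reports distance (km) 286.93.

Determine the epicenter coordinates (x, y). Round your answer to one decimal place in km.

(76.8, 124.5)

Circle about each station: (x + 69.6)² + (y + 142.6)² = 304.59²; (x + 15.1)² + (y + 171.0)² = 309.46²; (x − 26.0)² + (y + 157.9)² = 286.93².
Subtracting pairs of circle equations eliminates x²+y² and gives linear equations (the radical axes):
109.0 x − 56.8 y = 1299.67
191.2 x − 30.6 y = 10875.73
Solving the 2×2 system: x ≈ 76.8, y ≈ 124.5 km.
Check against BGU (with the unrounded x, y): √((x + 69.6)²+(y + 142.6)²) = 304.61 ≈ 304.59 km. ✓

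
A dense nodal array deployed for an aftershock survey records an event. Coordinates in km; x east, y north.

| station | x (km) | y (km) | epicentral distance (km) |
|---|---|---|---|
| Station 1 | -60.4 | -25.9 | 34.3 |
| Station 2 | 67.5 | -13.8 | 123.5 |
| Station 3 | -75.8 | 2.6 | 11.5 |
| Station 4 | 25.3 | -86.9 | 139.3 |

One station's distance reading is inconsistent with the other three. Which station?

Station 2

Solve using three stations at a time. Using Station 1, Station 3, Station 4 (subtract circle equations pairwise → linear system) gives (x, y) ≈ (-85.8, -2.9).
Distances from that point to each station vs reported:
  Station 1: calculated 34.3 vs reported 34.3 → residual 0.0 km
  Station 2: calculated 153.7 vs reported 123.5 → residual 30.2 km
  Station 3: calculated 11.4 vs reported 11.5 → residual 0.1 km
  Station 4: calculated 139.3 vs reported 139.3 → residual 0.0 km
Station 1, Station 3, Station 4 are mutually consistent (residuals ≈ 0); Station 2 is off by 30.2 km.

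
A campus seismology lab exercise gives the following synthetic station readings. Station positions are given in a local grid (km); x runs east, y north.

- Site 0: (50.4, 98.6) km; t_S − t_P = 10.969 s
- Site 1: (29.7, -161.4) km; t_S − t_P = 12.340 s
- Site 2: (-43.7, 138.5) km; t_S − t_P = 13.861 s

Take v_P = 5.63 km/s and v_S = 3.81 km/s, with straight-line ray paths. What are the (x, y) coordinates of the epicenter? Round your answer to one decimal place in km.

-2.2 km east, -19.5 km north

Distance from S−P lag: d = Δt · v_P v_S / (v_P − v_S) = Δt · (5.63·3.81)/(5.63−3.81) ≈ 11.7859·Δt.
So d_Site 0 = 129.28, d_Site 1 = 145.44, d_Site 2 = 163.36 km.
Circle about each station: (x − 50.4)² + (y − 98.6)² = 129.28²; (x − 29.7)² + (y + 161.4)² = 145.44²; (x + 43.7)² + (y − 138.5)² = 163.36².
Subtracting the Site 0 equation from the Site 1 and Site 2 equations removes the quadratic terms:
-41.4 x − 520.0 y = 10230.45
-188.2 x + 79.8 y = -1143.35
Solving the 2×2 system: x ≈ -2.2, y ≈ -19.5 km.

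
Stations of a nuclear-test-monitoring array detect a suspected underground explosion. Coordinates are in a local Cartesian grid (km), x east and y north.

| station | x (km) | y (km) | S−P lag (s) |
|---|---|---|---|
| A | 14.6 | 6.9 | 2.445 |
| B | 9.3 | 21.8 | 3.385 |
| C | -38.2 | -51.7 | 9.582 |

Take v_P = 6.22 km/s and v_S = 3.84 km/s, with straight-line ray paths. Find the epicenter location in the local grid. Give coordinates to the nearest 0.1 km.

Distance from S−P lag: d = Δt · v_P v_S / (v_P − v_S) = Δt · (6.22·3.84)/(6.22−3.84) ≈ 10.0356·Δt.
So d_A = 24.54, d_B = 33.97, d_C = 96.16 km.
Circle about each station: (x − 14.6)² + (y − 6.9)² = 24.54²; (x − 9.3)² + (y − 21.8)² = 33.97²; (x + 38.2)² + (y + 51.7)² = 96.16².
Subtracting the A equation from the B and C equations removes the quadratic terms:
-10.6 x + 29.8 y = -250.79
-105.6 x − 117.2 y = -4773.17
Solving the 2×2 system: x ≈ 39.1, y ≈ 5.5 km.

x ≈ 39.1 km, y ≈ 5.5 km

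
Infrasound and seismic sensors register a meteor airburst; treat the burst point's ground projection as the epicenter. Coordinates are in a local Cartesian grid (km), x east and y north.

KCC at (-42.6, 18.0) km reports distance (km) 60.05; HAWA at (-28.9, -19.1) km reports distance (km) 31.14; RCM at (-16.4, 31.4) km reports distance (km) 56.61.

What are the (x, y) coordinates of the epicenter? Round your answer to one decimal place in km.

2.1 km east, -22.1 km north

Circle about each station: (x + 42.6)² + (y − 18.0)² = 60.05²; (x + 28.9)² + (y + 19.1)² = 31.14²; (x + 16.4)² + (y − 31.4)² = 56.61².
Subtracting the KCC equation from the HAWA and RCM equations removes the quadratic terms:
27.4 x − 74.2 y = 1697.56
52.4 x + 26.8 y = -482.53
Solving the 2×2 system: x ≈ 2.1, y ≈ -22.1 km.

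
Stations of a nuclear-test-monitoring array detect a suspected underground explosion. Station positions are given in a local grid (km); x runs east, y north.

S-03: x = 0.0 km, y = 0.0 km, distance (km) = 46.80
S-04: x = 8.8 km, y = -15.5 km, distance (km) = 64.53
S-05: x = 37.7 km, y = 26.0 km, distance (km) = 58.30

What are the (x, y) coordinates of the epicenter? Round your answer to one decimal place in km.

Circle about each station: x² + y² = 46.80²; (x − 8.8)² + (y + 15.5)² = 64.53²; (x − 37.7)² + (y − 26.0)² = 58.30².
Subtracting the S-03 equation from the S-04 and S-05 equations removes the quadratic terms:
17.6 x − 31.0 y = -1656.19
75.4 x + 52.0 y = 888.64
Solving the 2×2 system: x ≈ -18.0, y ≈ 43.2 km.

(-18.0, 43.2)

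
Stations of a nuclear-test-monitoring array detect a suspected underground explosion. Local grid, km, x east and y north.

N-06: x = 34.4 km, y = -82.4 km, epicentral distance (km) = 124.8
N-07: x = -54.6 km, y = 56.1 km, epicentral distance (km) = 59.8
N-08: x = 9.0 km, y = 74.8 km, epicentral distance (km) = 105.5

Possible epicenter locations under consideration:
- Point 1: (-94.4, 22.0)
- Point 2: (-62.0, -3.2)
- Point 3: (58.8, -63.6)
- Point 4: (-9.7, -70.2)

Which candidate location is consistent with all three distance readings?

For each candidate, compare |candidate − station| to the reported distance:
Point 1: residuals N-06 41.0, N-07 7.4, N-08 10.6 → max 41.0 km
Point 2: residuals N-06 0.0, N-07 0.0, N-08 0.0 → max 0.0 km
Point 3: residuals N-06 94.0, N-07 105.1, N-08 41.6 → max 105.1 km
Point 4: residuals N-06 79.0, N-07 74.2, N-08 40.7 → max 79.0 km
Only Point 2 has all residuals ≈ 0.

Point 2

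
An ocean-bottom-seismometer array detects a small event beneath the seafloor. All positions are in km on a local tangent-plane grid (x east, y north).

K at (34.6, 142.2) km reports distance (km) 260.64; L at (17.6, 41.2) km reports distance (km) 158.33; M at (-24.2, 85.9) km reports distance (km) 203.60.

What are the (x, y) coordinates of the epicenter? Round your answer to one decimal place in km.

(0.5, -116.2)

Circle about each station: (x − 34.6)² + (y − 142.2)² = 260.64²; (x − 17.6)² + (y − 41.2)² = 158.33²; (x + 24.2)² + (y − 85.9)² = 203.60².
Subtracting the K equation from the L and M equations removes the quadratic terms:
-34.0 x − 202.0 y = 23454.02
-117.6 x − 112.6 y = 13026.70
Solving the 2×2 system: x ≈ 0.5, y ≈ -116.2 km.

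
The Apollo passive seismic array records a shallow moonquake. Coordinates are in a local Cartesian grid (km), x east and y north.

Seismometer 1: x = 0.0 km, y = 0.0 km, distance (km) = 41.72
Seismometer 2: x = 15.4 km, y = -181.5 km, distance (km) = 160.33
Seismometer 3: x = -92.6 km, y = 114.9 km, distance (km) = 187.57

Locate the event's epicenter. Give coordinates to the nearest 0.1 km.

Circle about each station: x² + y² = 41.72²; (x − 15.4)² + (y + 181.5)² = 160.33²; (x + 92.6)² + (y − 114.9)² = 187.57².
Subtracting the Seismometer 1 equation from the Seismometer 2 and Seismometer 3 equations removes the quadratic terms:
30.8 x − 363.0 y = 9214.26
-185.2 x + 229.8 y = -11665.18
Solving the 2×2 system: x ≈ 35.2, y ≈ -22.4 km.

x ≈ 35.2 km, y ≈ -22.4 km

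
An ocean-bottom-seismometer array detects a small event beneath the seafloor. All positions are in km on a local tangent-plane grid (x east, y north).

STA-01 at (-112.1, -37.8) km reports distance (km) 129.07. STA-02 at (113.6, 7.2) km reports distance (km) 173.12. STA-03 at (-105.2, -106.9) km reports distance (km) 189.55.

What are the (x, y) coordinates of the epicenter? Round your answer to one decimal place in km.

-46.4 km east, 73.3 km north

Circle about each station: (x + 112.1)² + (y + 37.8)² = 129.07²; (x − 113.6)² + (y − 7.2)² = 173.12²; (x + 105.2)² + (y + 106.9)² = 189.55².
Subtracting the STA-01 equation from the STA-02 and STA-03 equations removes the quadratic terms:
451.4 x + 90.0 y = -14349.92
13.8 x − 138.2 y = -10770.74
Solving the 2×2 system: x ≈ -46.4, y ≈ 73.3 km.
Check against STA-01 (with the unrounded x, y): √((x + 112.1)²+(y + 37.8)²) = 129.07 ≈ 129.07 km. ✓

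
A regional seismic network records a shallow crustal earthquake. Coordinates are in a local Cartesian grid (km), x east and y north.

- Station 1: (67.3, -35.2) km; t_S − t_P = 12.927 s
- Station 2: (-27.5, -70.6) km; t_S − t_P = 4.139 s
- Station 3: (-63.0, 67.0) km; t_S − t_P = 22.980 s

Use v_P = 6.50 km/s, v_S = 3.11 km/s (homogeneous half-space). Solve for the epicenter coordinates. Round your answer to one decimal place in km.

Distance from S−P lag: d = Δt · v_P v_S / (v_P − v_S) = Δt · (6.50·3.11)/(6.50−3.11) ≈ 5.9631·Δt.
So d_Station 1 = 77.09, d_Station 2 = 24.68, d_Station 3 = 137.03 km.
Circle about each station: (x − 67.3)² + (y + 35.2)² = 77.09²; (x + 27.5)² + (y + 70.6)² = 24.68²; (x + 63.0)² + (y − 67.0)² = 137.03².
Subtracting pairs of circle equations eliminates x²+y² and gives linear equations (the radical axes):
-189.6 x − 70.8 y = 5306.05
-260.6 x + 204.4 y = -10144.68
Solving the 2×2 system: x ≈ -6.4, y ≈ -57.8 km.
Check against Station 1 (with the unrounded x, y): √((x − 67.3)²+(y + 35.2)²) = 77.09 ≈ 77.09 km. ✓

-6.4 km east, -57.8 km north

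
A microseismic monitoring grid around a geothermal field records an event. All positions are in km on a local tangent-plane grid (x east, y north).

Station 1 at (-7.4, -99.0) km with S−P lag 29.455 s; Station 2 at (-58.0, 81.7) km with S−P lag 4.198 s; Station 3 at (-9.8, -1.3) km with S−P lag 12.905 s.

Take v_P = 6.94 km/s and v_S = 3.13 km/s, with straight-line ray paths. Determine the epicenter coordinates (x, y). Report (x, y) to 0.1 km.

Distance from S−P lag: d = Δt · v_P v_S / (v_P − v_S) = Δt · (6.94·3.13)/(6.94−3.13) ≈ 5.7014·Δt.
So d_Station 1 = 167.93, d_Station 2 = 23.93, d_Station 3 = 73.58 km.
Circle about each station: (x + 7.4)² + (y + 99.0)² = 167.93²; (x + 58.0)² + (y − 81.7)² = 23.93²; (x + 9.8)² + (y + 1.3)² = 73.58².
Subtracting the Station 1 equation from the Station 2 and Station 3 equations removes the quadratic terms:
-101.2 x + 361.4 y = 27810.97
-4.8 x + 195.4 y = 13028.44
Solving the 2×2 system: x ≈ -40.2, y ≈ 65.7 km.

-40.2 km east, 65.7 km north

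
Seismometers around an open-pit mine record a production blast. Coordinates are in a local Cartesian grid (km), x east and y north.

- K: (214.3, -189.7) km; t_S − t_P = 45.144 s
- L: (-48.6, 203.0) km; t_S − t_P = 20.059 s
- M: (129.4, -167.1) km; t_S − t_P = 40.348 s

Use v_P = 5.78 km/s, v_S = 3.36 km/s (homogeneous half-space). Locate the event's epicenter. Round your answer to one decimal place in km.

(105.3, 155.8)

Distance from S−P lag: d = Δt · v_P v_S / (v_P − v_S) = Δt · (5.78·3.36)/(5.78−3.36) ≈ 8.0251·Δt.
So d_K = 362.29, d_L = 160.98, d_M = 323.80 km.
Circle about each station: (x − 214.3)² + (y + 189.7)² = 362.29²; (x + 48.6)² + (y − 203.0)² = 160.98²; (x − 129.4)² + (y + 167.1)² = 323.80².
Subtracting the K equation from the L and M equations removes the quadratic terms:
-525.8 x + 785.4 y = 66999.86
-169.8 x + 45.2 y = -10836.21
Solving the 2×2 system: x ≈ 105.3, y ≈ 155.8 km.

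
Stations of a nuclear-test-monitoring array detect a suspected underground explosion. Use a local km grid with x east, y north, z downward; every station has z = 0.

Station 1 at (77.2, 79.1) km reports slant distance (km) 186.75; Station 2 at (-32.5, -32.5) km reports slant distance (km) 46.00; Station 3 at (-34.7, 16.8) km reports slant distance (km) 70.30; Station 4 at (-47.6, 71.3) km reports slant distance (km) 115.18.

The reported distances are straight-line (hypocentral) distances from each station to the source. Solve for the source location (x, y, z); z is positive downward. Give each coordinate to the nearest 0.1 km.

x ≈ -64.7 km, y ≈ -37.9 km, depth ≈ 32.4 km

Each station gives a sphere (x−x_i)² + (y−y_i)² + z² = d_i² (stations at z=0).
Subtracting the Station 1 sphere from Station 2 and Station 3: z² cancels, leaving linear equations in x and y:
-219.4 x − 223.2 y = 22655.41
-223.8 x − 124.6 y = 19203.15
Solving: x ≈ -64.704, y ≈ -37.900 km (keep extra digits for the depth step; rounded: -64.7, -37.9).
Then from the Station 1 sphere: z² = 186.75² − (x − 77.2)² − (y − 79.1)² with x = -64.704, y = -37.900, so z ≈ 32.401 ≈ 32.4 km.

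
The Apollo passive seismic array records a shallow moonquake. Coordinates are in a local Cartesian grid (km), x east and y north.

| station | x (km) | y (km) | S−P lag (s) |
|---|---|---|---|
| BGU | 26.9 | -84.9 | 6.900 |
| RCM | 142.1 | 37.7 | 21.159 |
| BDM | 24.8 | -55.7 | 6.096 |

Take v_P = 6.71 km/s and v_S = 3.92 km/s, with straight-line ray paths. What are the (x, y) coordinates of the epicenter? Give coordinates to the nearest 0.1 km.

Distance from S−P lag: d = Δt · v_P v_S / (v_P − v_S) = Δt · (6.71·3.92)/(6.71−3.92) ≈ 9.4277·Δt.
So d_BGU = 65.05, d_RCM = 199.48, d_BDM = 57.47 km.
Circle about each station: (x − 26.9)² + (y + 84.9)² = 65.05²; (x − 142.1)² + (y − 37.7)² = 199.48²; (x − 24.8)² + (y + 55.7)² = 57.47².
Subtracting pairs of circle equations eliminates x²+y² and gives linear equations (the radical axes):
230.4 x + 245.2 y = -21878.69
-4.2 x + 58.4 y = -3285.39
Solving the 2×2 system: x ≈ -32.6, y ≈ -58.6 km.

-32.6 km east, -58.6 km north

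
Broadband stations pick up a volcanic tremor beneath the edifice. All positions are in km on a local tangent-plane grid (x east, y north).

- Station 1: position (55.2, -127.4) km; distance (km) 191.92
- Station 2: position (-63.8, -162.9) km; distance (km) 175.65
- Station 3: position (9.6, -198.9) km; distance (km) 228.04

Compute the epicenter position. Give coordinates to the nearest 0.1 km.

x ≈ -76.4 km, y ≈ 12.3 km

Circle about each station: (x − 55.2)² + (y + 127.4)² = 191.92²; (x + 63.8)² + (y + 162.9)² = 175.65²; (x − 9.6)² + (y + 198.9)² = 228.04².
Subtracting the Station 1 equation from the Station 2 and Station 3 equations removes the quadratic terms:
-238.0 x − 71.0 y = 17309.41
-91.2 x − 143.0 y = 5206.61
Solving the 2×2 system: x ≈ -76.4, y ≈ 12.3 km.
Check against Station 1 (with the unrounded x, y): √((x − 55.2)²+(y + 127.4)²) = 191.94 ≈ 191.92 km. ✓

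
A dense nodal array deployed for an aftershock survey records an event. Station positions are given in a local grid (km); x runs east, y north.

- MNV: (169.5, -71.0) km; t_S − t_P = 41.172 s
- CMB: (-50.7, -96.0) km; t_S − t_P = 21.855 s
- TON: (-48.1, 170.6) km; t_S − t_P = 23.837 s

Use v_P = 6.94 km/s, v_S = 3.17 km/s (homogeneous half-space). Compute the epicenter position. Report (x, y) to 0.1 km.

Distance from S−P lag: d = Δt · v_P v_S / (v_P − v_S) = Δt · (6.94·3.17)/(6.94−3.17) ≈ 5.8355·Δt.
So d_MNV = 240.26, d_CMB = 127.53, d_TON = 139.10 km.
Circle about each station: (x − 169.5)² + (y + 71.0)² = 240.26²; (x + 50.7)² + (y + 96.0)² = 127.53²; (x + 48.1)² + (y − 170.6)² = 139.10².
Subtracting pairs of circle equations eliminates x²+y² and gives linear equations (the radical axes):
-440.4 x − 50.0 y = 19476.21
-435.2 x + 483.2 y = 36022.78
Solving the 2×2 system: x ≈ -47.8, y ≈ 31.5 km.

x ≈ -47.8 km, y ≈ 31.5 km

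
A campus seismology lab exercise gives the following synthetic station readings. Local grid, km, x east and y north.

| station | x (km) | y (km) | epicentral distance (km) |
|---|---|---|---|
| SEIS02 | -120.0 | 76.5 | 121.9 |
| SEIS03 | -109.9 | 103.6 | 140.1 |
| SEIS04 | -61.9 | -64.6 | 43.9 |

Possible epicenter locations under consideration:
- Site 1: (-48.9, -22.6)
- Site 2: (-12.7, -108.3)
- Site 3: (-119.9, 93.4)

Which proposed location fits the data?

Site 1

For each candidate, compare |candidate − station| to the reported distance:
Site 1: residuals SEIS02 0.1, SEIS03 0.1, SEIS04 0.1 → max 0.1 km
Site 2: residuals SEIS02 91.8, SEIS03 93.0, SEIS04 21.9 → max 93.0 km
Site 3: residuals SEIS02 105.0, SEIS03 125.8, SEIS04 124.4 → max 125.8 km
Only Site 1 has all residuals ≈ 0.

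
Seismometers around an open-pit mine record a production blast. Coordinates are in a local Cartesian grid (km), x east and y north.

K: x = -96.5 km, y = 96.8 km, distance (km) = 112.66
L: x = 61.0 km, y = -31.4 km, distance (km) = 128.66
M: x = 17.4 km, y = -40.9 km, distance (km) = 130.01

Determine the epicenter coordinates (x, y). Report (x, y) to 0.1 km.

15.9 km east, 89.1 km north

Circle about each station: (x + 96.5)² + (y − 96.8)² = 112.66²; (x − 61.0)² + (y + 31.4)² = 128.66²; (x − 17.4)² + (y + 40.9)² = 130.01².
Subtracting the K equation from the L and M equations removes the quadratic terms:
315.0 x − 256.4 y = -17836.65
227.8 x − 275.4 y = -20917.24
Solving the 2×2 system: x ≈ 15.9, y ≈ 89.1 km.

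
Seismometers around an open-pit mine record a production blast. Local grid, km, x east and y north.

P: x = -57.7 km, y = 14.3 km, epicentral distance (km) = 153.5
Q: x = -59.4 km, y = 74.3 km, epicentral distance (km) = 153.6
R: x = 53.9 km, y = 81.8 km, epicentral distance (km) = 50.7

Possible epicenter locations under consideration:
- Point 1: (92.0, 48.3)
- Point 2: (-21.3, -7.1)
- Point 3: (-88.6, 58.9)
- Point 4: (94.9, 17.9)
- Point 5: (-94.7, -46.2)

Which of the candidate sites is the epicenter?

For each candidate, compare |candidate − station| to the reported distance:
Point 1: residuals P 0.0, Q 0.0, R 0.0 → max 0.0 km
Point 2: residuals P 111.3, Q 63.7, R 65.7 → max 111.3 km
Point 3: residuals P 99.2, Q 120.6, R 93.6 → max 120.6 km
Point 4: residuals P 0.9, Q 10.7, R 25.2 → max 25.2 km
Point 5: residuals P 82.6, Q 28.0, R 145.4 → max 145.4 km
Only Point 1 has all residuals ≈ 0.

Point 1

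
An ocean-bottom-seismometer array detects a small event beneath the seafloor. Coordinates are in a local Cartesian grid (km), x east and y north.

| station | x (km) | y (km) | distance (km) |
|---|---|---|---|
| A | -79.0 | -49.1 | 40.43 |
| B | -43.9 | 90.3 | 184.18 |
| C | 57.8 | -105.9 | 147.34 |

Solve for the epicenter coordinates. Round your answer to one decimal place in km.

Circle about each station: (x + 79.0)² + (y + 49.1)² = 40.43²; (x + 43.9)² + (y − 90.3)² = 184.18²; (x − 57.8)² + (y + 105.9)² = 147.34².
Subtracting the A equation from the B and C equations removes the quadratic terms:
70.2 x + 278.8 y = -30858.20
273.6 x − 113.6 y = -14170.65
Solving the 2×2 system: x ≈ -88.5, y ≈ -88.4 km.
Check against A (with the unrounded x, y): √((x + 79.0)²+(y + 49.1)²) = 40.43 ≈ 40.43 km. ✓

(-88.5, -88.4)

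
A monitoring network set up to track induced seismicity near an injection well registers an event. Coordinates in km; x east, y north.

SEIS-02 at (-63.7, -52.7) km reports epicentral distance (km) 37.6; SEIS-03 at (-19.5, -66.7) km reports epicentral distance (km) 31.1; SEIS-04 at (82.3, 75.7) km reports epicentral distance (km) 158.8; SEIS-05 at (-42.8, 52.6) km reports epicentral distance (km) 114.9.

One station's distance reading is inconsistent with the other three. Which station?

Solve using three stations at a time. Using SEIS-02, SEIS-03, SEIS-04 (subtract circle equations pairwise → linear system) gives (x, y) ≈ (-29.4, -37.2).
Distances from that point to each station vs reported:
  SEIS-02: calculated 37.6 vs reported 37.6 → residual 0.0 km
  SEIS-03: calculated 31.1 vs reported 31.1 → residual 0.0 km
  SEIS-04: calculated 158.8 vs reported 158.8 → residual 0.0 km
  SEIS-05: calculated 90.8 vs reported 114.9 → residual 24.1 km
SEIS-02, SEIS-03, SEIS-04 are mutually consistent (residuals ≈ 0); SEIS-05 is off by 24.1 km.

SEIS-05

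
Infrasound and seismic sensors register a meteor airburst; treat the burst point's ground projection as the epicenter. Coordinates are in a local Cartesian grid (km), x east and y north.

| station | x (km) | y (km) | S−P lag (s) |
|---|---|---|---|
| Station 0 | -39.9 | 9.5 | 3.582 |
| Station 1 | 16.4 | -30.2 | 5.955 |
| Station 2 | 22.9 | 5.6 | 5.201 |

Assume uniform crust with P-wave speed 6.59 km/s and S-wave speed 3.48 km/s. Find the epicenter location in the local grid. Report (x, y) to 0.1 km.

Distance from S−P lag: d = Δt · v_P v_S / (v_P − v_S) = Δt · (6.59·3.48)/(6.59−3.48) ≈ 7.3740·Δt.
So d_Station 0 = 26.41, d_Station 1 = 43.91, d_Station 2 = 38.35 km.
Circle about each station: (x + 39.9)² + (y − 9.5)² = 26.41²; (x − 16.4)² + (y + 30.2)² = 43.91²; (x − 22.9)² + (y − 5.6)² = 38.35².
Subtracting the Station 0 equation from the Station 1 and Station 2 equations removes the quadratic terms:
112.6 x − 79.4 y = -1731.86
125.6 x − 7.8 y = -1899.72
Solving the 2×2 system: x ≈ -15.1, y ≈ 0.4 km.

-15.1 km east, 0.4 km north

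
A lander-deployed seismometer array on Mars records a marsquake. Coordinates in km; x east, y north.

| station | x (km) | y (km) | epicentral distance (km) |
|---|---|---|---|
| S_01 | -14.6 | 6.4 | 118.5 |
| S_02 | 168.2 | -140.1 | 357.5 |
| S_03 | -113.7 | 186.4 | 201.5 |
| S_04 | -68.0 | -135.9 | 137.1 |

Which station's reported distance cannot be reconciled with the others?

S_02

Solve using three stations at a time. Using S_01, S_03, S_04 (subtract circle equations pairwise → linear system) gives (x, y) ≈ (-131.2, -14.3).
Distances from that point to each station vs reported:
  S_01: calculated 118.4 vs reported 118.5 → residual 0.1 km
  S_02: calculated 324.8 vs reported 357.5 → residual 32.7 km
  S_03: calculated 201.5 vs reported 201.5 → residual 0.0 km
  S_04: calculated 137.0 vs reported 137.1 → residual 0.1 km
S_01, S_03, S_04 are mutually consistent (residuals ≈ 0); S_02 is off by 32.7 km.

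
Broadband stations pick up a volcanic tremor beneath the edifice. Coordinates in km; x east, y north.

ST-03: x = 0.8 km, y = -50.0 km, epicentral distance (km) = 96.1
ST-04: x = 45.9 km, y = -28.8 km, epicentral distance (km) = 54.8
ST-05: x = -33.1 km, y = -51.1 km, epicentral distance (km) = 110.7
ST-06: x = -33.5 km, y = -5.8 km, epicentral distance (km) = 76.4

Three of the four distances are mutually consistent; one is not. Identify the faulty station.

ST-04

Solve using three stations at a time. Using ST-03, ST-05, ST-06 (subtract circle equations pairwise → linear system) gives (x, y) ≈ (25.3, 42.9).
Distances from that point to each station vs reported:
  ST-03: calculated 96.1 vs reported 96.1 → residual 0.0 km
  ST-04: calculated 74.6 vs reported 54.8 → residual 19.8 km
  ST-05: calculated 110.7 vs reported 110.7 → residual 0.0 km
  ST-06: calculated 76.4 vs reported 76.4 → residual 0.0 km
ST-03, ST-05, ST-06 are mutually consistent (residuals ≈ 0); ST-04 is off by 19.8 km.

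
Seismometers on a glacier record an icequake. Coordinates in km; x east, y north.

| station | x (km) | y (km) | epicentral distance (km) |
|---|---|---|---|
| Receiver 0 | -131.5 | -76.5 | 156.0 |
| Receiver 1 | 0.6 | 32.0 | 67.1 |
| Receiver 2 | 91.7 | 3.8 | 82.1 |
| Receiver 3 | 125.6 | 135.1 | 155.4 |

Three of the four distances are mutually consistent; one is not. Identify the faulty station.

Solve using three stations at a time. Using Receiver 0, Receiver 1, Receiver 2 (subtract circle equations pairwise → linear system) gives (x, y) ≈ (18.2, -32.7).
Distances from that point to each station vs reported:
  Receiver 0: calculated 156.0 vs reported 156.0 → residual 0.0 km
  Receiver 1: calculated 67.1 vs reported 67.1 → residual 0.0 km
  Receiver 2: calculated 82.1 vs reported 82.1 → residual 0.0 km
  Receiver 3: calculated 199.2 vs reported 155.4 → residual 43.8 km
Receiver 0, Receiver 1, Receiver 2 are mutually consistent (residuals ≈ 0); Receiver 3 is off by 43.8 km.

Receiver 3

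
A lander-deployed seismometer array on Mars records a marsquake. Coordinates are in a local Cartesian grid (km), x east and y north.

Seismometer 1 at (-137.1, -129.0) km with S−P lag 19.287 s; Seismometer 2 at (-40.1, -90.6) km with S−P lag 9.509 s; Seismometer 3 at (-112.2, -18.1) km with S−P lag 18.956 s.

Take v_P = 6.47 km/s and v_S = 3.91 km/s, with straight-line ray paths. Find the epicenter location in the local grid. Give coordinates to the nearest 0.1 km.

52.3 km east, -107.7 km north

Distance from S−P lag: d = Δt · v_P v_S / (v_P − v_S) = Δt · (6.47·3.91)/(6.47−3.91) ≈ 9.8819·Δt.
So d_Seismometer 1 = 190.59, d_Seismometer 2 = 93.97, d_Seismometer 3 = 187.32 km.
Circle about each station: (x + 137.1)² + (y + 129.0)² = 190.59²; (x + 40.1)² + (y + 90.6)² = 93.97²; (x + 112.2)² + (y + 18.1)² = 187.32².
Subtracting the Seismometer 1 equation from the Seismometer 2 and Seismometer 3 equations removes the quadratic terms:
194.0 x + 76.8 y = 1873.15
49.8 x + 221.8 y = -21285.19
Solving the 2×2 system: x ≈ 52.3, y ≈ -107.7 km.
Check against Seismometer 1 (with the unrounded x, y): √((x + 137.1)²+(y + 129.0)²) = 190.59 ≈ 190.59 km. ✓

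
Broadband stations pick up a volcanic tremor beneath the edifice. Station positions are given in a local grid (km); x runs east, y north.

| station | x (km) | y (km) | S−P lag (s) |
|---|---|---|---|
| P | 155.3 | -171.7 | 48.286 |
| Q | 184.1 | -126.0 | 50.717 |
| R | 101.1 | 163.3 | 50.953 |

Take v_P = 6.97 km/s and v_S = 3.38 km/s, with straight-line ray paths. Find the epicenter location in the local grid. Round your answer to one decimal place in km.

x ≈ -143.1 km, y ≈ -65.1 km

Distance from S−P lag: d = Δt · v_P v_S / (v_P − v_S) = Δt · (6.97·3.38)/(6.97−3.38) ≈ 6.5623·Δt.
So d_P = 316.87, d_Q = 332.82, d_R = 334.37 km.
Circle about each station: (x − 155.3)² + (y + 171.7)² = 316.87²; (x − 184.1)² + (y + 126.0)² = 332.82²; (x − 101.1)² + (y − 163.3)² = 334.37².
Subtracting pairs of circle equations eliminates x²+y² and gives linear equations (the radical axes):
57.6 x + 91.4 y = -14192.73
-108.4 x + 670.0 y = -28107.58
Solving the 2×2 system: x ≈ -143.1, y ≈ -65.1 km.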